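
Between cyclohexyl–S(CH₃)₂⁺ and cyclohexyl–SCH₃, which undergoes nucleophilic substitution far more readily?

cyclohexyl–S(CH₃)₂⁺

From cyclohexyl–SCH₃ the departing group would be RS⁻ (pKₐ(RSH (a thiol)) ≈ 10.5). Moderately basic; rarely leaves without activation.
From cyclohexyl–S(CH₃)₂⁺ the leaving group is SR'₂ (pKₐ(R'₂SH⁺) ≈ -7). Neutral; leaves from a sulfonium salt (R–SR'₂⁺).
(In practice cyclohexyl–S(CH₃)₂⁺ is made from cyclohexyl–SCH₃ by S-methylation with CH₃I, allowing neutral dimethyl sulfide, rather than methanethiolate, to depart.)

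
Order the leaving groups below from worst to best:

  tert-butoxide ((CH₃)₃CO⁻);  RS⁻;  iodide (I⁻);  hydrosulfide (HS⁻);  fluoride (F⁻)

Leaving-group ability tracks the stability of the departed species; conjugate-acid pKₐ is the usual yardstick (lower pKₐ → better LG).
iodide (I⁻): pKₐ(HI) ≈ -10 — large, highly polarisable; very weak base
fluoride (F⁻): pKₐ(HF) ≈ 3.2
hydrosulfide (HS⁻): pKₐ(H₂S) ≈ 7
RS⁻: pKₐ(RSH (a thiol)) ≈ 10.5 — moderately basic; rarely leaves without activation
tert-butoxide ((CH₃)₃CO⁻): pKₐ(t-BuOH) ≈ 18 — bulky, strongly basic alkoxide
Reversing gives the worst-to-best order requested.

tert-butoxide ((CH₃)₃CO⁻) < RS⁻ < hydrosulfide (HS⁻) < fluoride (F⁻) < iodide (I⁻)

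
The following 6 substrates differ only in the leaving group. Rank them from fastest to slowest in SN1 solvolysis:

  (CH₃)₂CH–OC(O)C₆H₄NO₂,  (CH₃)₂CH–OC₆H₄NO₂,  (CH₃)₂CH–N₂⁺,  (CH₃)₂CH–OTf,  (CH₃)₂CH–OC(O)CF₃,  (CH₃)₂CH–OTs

(CH₃)₂CH–N₂⁺ > (CH₃)₂CH–OTf > (CH₃)₂CH–OTs > (CH₃)₂CH–OC(O)CF₃ > (CH₃)₂CH–OC(O)C₆H₄NO₂ > (CH₃)₂CH–OC₆H₄NO₂

Identical carbon frameworks mean the comparison reduces to leaving-group quality.
Leaving-group ability tracks the stability of the departed species; conjugate-acid pKₐ is the usual yardstick (lower pKₐ → better LG).
(CH₃)₂CH–N₂⁺ loses N₂: no meaningful conjugate acid; N₂ departs as an exceptionally stable neutral molecule
(CH₃)₂CH–OTf loses OTf⁻: pKₐ(CF₃SO₃H (triflic acid)) ≈ -14
(CH₃)₂CH–OTs loses OTs⁻: pKₐ(p-CH₃C₆H₄SO₃H (TsOH)) ≈ -2.8
(CH₃)₂CH–OC(O)CF₃ loses CF₃COO⁻: pKₐ(CF₃COOH) ≈ 0.2
(CH₃)₂CH–OC(O)C₆H₄NO₂ loses p-O₂N–C₆H₄–COO⁻: pKₐ(p-nitrobenzoic acid) ≈ 3.4
(CH₃)₂CH–OC₆H₄NO₂ loses p-O₂N–C₆H₄–O⁻: pKₐ(p-nitrophenol) ≈ 7.2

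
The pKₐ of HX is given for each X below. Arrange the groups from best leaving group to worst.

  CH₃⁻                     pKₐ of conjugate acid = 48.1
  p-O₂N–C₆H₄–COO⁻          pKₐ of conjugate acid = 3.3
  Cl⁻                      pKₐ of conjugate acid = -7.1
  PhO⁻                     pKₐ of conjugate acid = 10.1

Cl⁻ > p-O₂N–C₆H₄–COO⁻ > PhO⁻ > CH₃⁻

Lower conjugate-acid pKₐ ⇒ weaker base ⇒ better leaving group.
Sorting by the given values: Cl⁻ (-7.1), p-O₂N–C₆H₄–COO⁻ (3.3), PhO⁻ (10.1), CH₃⁻ (48.1).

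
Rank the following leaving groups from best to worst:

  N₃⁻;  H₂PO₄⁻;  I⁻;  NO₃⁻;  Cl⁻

I⁻ > Cl⁻ > NO₃⁻ > H₂PO₄⁻ > N₃⁻

I⁻: pKₐ(HI) ≈ -10
Cl⁻: pKₐ(HCl) ≈ -7
NO₃⁻: pKₐ(HNO₃) ≈ -1.3 — resonance-delocalised over three oxygens
H₂PO₄⁻: pKₐ(H₃PO₄) ≈ 2.1 — moderate base; biological leaving group after further activation
N₃⁻: pKₐ(HN₃) ≈ 4.7 — linear, resonance-stabilised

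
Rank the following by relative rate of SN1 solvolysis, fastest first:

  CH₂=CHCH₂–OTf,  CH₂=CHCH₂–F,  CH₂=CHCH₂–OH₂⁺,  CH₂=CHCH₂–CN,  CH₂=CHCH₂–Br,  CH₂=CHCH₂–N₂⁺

CH₂=CHCH₂–N₂⁺ > CH₂=CHCH₂–OTf > CH₂=CHCH₂–Br > CH₂=CHCH₂–OH₂⁺ > CH₂=CHCH₂–F > CH₂=CHCH₂–CN

With the same alkyl group throughout, only the leaving group differentiates the rates.
Rank by basicity of the departing species: weakest base leaves most easily.
CH₂=CHCH₂–N₂⁺ loses N₂: no meaningful conjugate acid; N₂ departs as an exceptionally stable neutral molecule
CH₂=CHCH₂–OTf loses OTf⁻: pKₐ(CF₃SO₃H (triflic acid)) ≈ -14
CH₂=CHCH₂–Br loses Br⁻: pKₐ(HBr) ≈ -9
CH₂=CHCH₂–OH₂⁺ loses H₂O: pKₐ(H₃O⁺) ≈ -1.7
CH₂=CHCH₂–F loses F⁻: pKₐ(HF) ≈ 3.2
CH₂=CHCH₂–CN loses CN⁻: pKₐ(HCN) ≈ 9.2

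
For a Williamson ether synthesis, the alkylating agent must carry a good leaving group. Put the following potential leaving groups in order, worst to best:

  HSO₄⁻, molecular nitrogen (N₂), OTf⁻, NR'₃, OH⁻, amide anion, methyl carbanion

methyl carbanion < amide anion < OH⁻ < NR'₃ < HSO₄⁻ < OTf⁻ < molecular nitrogen (N₂)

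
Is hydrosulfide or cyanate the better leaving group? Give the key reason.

cyanate

cyanate is the better leaving group.
pKₐ(HOCN) ≈ 3.5 versus pKₐ(H₂S) ≈ 7: cyanate is the much weaker base.
Resonance between N and O.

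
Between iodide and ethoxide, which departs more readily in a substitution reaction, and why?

iodide

iodide is the better leaving group.
pKₐ(HI) ≈ -10 versus pKₐ(CH₃CH₂OH) ≈ 16: iodide is the much weaker base.
Large, highly polarisable; very weak base.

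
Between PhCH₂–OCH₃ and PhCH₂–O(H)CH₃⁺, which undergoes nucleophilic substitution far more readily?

From PhCH₂–OCH₃ the departing group would be CH₃O⁻ (pKₐ(CH₃OH) ≈ 15.5). Strong base; alkoxides do not leave unassisted.
From PhCH₂–O(H)CH₃⁺ the leaving group is R'OH (pKₐ(R'OH₂⁺) ≈ -2.4). Neutral; leaves from a protonated ether (an oxonium ion, R–O(H)R'⁺).
(In practice PhCH₂–O(H)CH₃⁺ is made from PhCH₂–OCH₃ by protonation with concentrated HI, allowing neutral methanol, rather than methoxide, to depart.)

PhCH₂–O(H)CH₃⁺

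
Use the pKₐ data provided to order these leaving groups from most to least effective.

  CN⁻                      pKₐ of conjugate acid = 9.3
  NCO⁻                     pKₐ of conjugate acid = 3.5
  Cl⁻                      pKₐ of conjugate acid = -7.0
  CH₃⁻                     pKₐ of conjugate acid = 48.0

Lower conjugate-acid pKₐ ⇒ weaker base ⇒ better leaving group.
Sorting by the given values: Cl⁻ (-7.0), NCO⁻ (3.5), CN⁻ (9.3), CH₃⁻ (48.0).

Cl⁻ > NCO⁻ > CN⁻ > CH₃⁻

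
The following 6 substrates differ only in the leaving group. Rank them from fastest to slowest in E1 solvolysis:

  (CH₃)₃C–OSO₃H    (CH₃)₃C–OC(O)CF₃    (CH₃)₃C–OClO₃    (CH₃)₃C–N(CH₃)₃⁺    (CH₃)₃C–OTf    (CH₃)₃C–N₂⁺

(CH₃)₃C–N₂⁺ > (CH₃)₃C–OTf > (CH₃)₃C–OClO₃ > (CH₃)₃C–OSO₃H > (CH₃)₃C–OC(O)CF₃ > (CH₃)₃C–N(CH₃)₃⁺

Identical carbon frameworks mean the comparison reduces to leaving-group quality.
Leaving-group ability tracks the stability of the departed species; conjugate-acid pKₐ is the usual yardstick (lower pKₐ → better LG).
(CH₃)₃C–N₂⁺ loses N₂: no meaningful conjugate acid; N₂ departs as an exceptionally stable neutral molecule
(CH₃)₃C–OTf loses OTf⁻: pKₐ(CF₃SO₃H (triflic acid)) ≈ -14
(CH₃)₃C–OClO₃ loses ClO₄⁻: pKₐ(HClO₄) ≈ -10
(CH₃)₃C–OSO₃H loses HSO₄⁻: pKₐ(H₂SO₄) ≈ -3
(CH₃)₃C–OC(O)CF₃ loses CF₃COO⁻: pKₐ(CF₃COOH) ≈ 0.2
(CH₃)₃C–N(CH₃)₃⁺ loses NR'₃: pKₐ(R'₃NH⁺) ≈ 10.7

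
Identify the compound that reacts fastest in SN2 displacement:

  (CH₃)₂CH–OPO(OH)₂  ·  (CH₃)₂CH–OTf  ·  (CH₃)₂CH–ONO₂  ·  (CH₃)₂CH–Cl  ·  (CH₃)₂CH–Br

(CH₃)₂CH–OTf

The skeletons are identical, so relative rate is governed entirely by leaving-group ability.
Rank by basicity of the departing species: weakest base leaves most easily.
(CH₃)₂CH–OTf loses OTf⁻: pKₐ(CF₃SO₃H (triflic acid)) ≈ -14
(CH₃)₂CH–Br loses Br⁻: pKₐ(HBr) ≈ -9
(CH₃)₂CH–Cl loses Cl⁻: pKₐ(HCl) ≈ -7
(CH₃)₂CH–ONO₂ loses NO₃⁻: pKₐ(HNO₃) ≈ -1.3
(CH₃)₂CH–OPO(OH)₂ loses H₂PO₄⁻: pKₐ(H₃PO₄) ≈ 2.1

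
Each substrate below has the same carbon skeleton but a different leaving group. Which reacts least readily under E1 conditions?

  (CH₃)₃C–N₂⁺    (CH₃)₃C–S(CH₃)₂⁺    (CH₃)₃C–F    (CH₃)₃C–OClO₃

(CH₃)₃C–F

Identical carbon frameworks mean the comparison reduces to leaving-group quality.
Leaving-group ability tracks the stability of the departed species; conjugate-acid pKₐ is the usual yardstick (lower pKₐ → better LG).
(CH₃)₃C–N₂⁺ loses N₂: no meaningful conjugate acid; N₂ departs as an exceptionally stable neutral molecule
(CH₃)₃C–OClO₃ loses ClO₄⁻: pKₐ(HClO₄) ≈ -10
(CH₃)₃C–S(CH₃)₂⁺ loses SR'₂: pKₐ(R'₂SH⁺) ≈ -7
(CH₃)₃C–F loses F⁻: pKₐ(HF) ≈ 3.2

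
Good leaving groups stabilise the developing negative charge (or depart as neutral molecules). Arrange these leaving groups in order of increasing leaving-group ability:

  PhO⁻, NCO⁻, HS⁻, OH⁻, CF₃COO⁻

OH⁻ < PhO⁻ < HS⁻ < NCO⁻ < CF₃COO⁻

CF₃COO⁻: pKₐ(CF₃COOH) ≈ 0.2
NCO⁻: pKₐ(HOCN) ≈ 3.5
HS⁻: pKₐ(H₂S) ≈ 7
PhO⁻: pKₐ(C₆H₅OH (phenol)) ≈ 10
OH⁻: pKₐ(H₂O) ≈ 15.7
Listed from poorest to best leaving group as asked.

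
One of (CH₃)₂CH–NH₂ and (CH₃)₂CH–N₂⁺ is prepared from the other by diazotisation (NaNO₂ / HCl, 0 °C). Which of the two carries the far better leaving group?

From (CH₃)₂CH–NH₂ the departing group would be NH₂⁻ (pKₐ(NH₃) ≈ 38). Extremely strong base; never a leaving group.
From (CH₃)₂CH–N₂⁺ the leaving group is N₂ (no meaningful conjugate acid; N₂ departs as an exceptionally stable neutral molecule).
Diazotisation (NaNO₂ / HCl, 0 °C) works by generating a diazonium salt that expels N₂, making (CH₃)₂CH–N₂⁺ enormously more reactive.

(CH₃)₂CH–N₂⁺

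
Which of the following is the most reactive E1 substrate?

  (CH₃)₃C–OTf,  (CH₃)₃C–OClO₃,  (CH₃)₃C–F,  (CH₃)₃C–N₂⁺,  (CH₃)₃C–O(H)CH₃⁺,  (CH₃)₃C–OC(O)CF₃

With the same alkyl group throughout, only the leaving group differentiates the rates.
A good leaving group is a weak base: the lower the pKₐ of its conjugate acid, the more readily it departs.
(CH₃)₃C–N₂⁺ loses N₂: no meaningful conjugate acid; N₂ departs as an exceptionally stable neutral molecule
(CH₃)₃C–OTf loses OTf⁻: pKₐ(CF₃SO₃H (triflic acid)) ≈ -14
(CH₃)₃C–OClO₃ loses ClO₄⁻: pKₐ(HClO₄) ≈ -10
(CH₃)₃C–O(H)CH₃⁺ loses R'OH: pKₐ(R'OH₂⁺) ≈ -2.4
(CH₃)₃C–OC(O)CF₃ loses CF₃COO⁻: pKₐ(CF₃COOH) ≈ 0.2
(CH₃)₃C–F loses F⁻: pKₐ(HF) ≈ 3.2

(CH₃)₃C–N₂⁺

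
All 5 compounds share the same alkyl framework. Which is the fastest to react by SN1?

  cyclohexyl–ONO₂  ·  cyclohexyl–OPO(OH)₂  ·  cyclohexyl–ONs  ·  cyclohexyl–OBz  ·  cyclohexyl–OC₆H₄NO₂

cyclohexyl–ONs

With the same alkyl group throughout, only the leaving group differentiates the rates.
Rank by basicity of the departing species: weakest base leaves most easily.
cyclohexyl–ONs loses ONs⁻: pKₐ(p-O₂NC₆H₄SO₃H) ≈ -3.5
cyclohexyl–ONO₂ loses NO₃⁻: pKₐ(HNO₃) ≈ -1.3
cyclohexyl–OPO(OH)₂ loses H₂PO₄⁻: pKₐ(H₃PO₄) ≈ 2.1
cyclohexyl–OBz loses PhCOO⁻: pKₐ(C₆H₅COOH) ≈ 4.2
cyclohexyl–OC₆H₄NO₂ loses p-O₂N–C₆H₄–O⁻: pKₐ(p-nitrophenol) ≈ 7.2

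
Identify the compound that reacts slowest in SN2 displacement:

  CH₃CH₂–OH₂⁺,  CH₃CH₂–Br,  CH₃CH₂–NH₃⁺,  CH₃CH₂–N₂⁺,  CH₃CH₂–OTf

The skeletons are identical, so relative rate is governed entirely by leaving-group ability.
A good leaving group is a weak base: the lower the pKₐ of its conjugate acid, the more readily it departs.
CH₃CH₂–N₂⁺ loses N₂: no meaningful conjugate acid; N₂ departs as an exceptionally stable neutral molecule
CH₃CH₂–OTf loses OTf⁻: pKₐ(CF₃SO₃H (triflic acid)) ≈ -14
CH₃CH₂–Br loses Br⁻: pKₐ(HBr) ≈ -9
CH₃CH₂–OH₂⁺ loses H₂O: pKₐ(H₃O⁺) ≈ -1.7
CH₃CH₂–NH₃⁺ loses NH₃: pKₐ(NH₄⁺) ≈ 9.2

CH₃CH₂–NH₃⁺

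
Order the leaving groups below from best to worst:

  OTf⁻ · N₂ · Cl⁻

The more stable X⁻ (or X) is on its own — i.e. the weaker a base it is — the better a leaving group it makes.
N₂: no meaningful conjugate acid; N₂ departs as an exceptionally stable neutral molecule
OTf⁻: pKₐ(CF₃SO₃H (triflic acid)) ≈ -14 — charge spread over three oxygens and a CF₃ group; the premier leaving group in synthesis
Cl⁻: pKₐ(HCl) ≈ -7 — moderately weak base

N₂ > OTf⁻ > Cl⁻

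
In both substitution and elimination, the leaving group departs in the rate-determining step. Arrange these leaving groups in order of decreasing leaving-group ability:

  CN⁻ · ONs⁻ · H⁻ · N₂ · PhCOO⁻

The more stable X⁻ (or X) is on its own — i.e. the weaker a base it is — the better a leaving group it makes.
N₂: no meaningful conjugate acid; N₂ departs as an exceptionally stable neutral molecule
ONs⁻: pKₐ(p-O₂NC₆H₄SO₃H) ≈ -3.5
PhCOO⁻: pKₐ(C₆H₅COOH) ≈ 4.2 — aryl carboxylate
CN⁻: pKₐ(HCN) ≈ 9.2 — sp carbon stabilises the charge somewhat, but still a poor LG
H⁻: pKₐ(H₂) ≈ 36 — extremely strong base; leaves only in special hydride-transfer contexts

N₂ > ONs⁻ > PhCOO⁻ > CN⁻ > H⁻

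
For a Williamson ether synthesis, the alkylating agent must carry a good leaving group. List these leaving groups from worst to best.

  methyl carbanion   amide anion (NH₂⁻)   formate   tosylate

methyl carbanion < amide anion (NH₂⁻) < formate < tosylate

The more stable X⁻ (or X) is on its own — i.e. the weaker a base it is — the better a leaving group it makes.
tosylate: pKₐ(p-CH₃C₆H₄SO₃H (TsOH)) ≈ -2.8 — resonance-delocalised arenesulfonate
formate: pKₐ(HCOOH) ≈ 3.8 — resonance-stabilised carboxylate
amide anion (NH₂⁻): pKₐ(NH₃) ≈ 38 — extremely strong base; never a leaving group
methyl carbanion: pKₐ(CH₄) ≈ 48 — unstabilised carbanion; the worst conceivable leaving group
The question asks for worst first, so the sequence is read in increasing leaving-group ability.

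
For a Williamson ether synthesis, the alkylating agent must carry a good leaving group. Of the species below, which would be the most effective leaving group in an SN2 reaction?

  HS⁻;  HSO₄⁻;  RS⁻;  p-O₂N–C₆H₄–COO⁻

HSO₄⁻

HSO₄⁻: pKₐ(H₂SO₄) ≈ -3
p-O₂N–C₆H₄–COO⁻: pKₐ(p-nitrobenzoic acid) ≈ 3.4
HS⁻: pKₐ(H₂S) ≈ 7
RS⁻: pKₐ(RSH (a thiol)) ≈ 10.5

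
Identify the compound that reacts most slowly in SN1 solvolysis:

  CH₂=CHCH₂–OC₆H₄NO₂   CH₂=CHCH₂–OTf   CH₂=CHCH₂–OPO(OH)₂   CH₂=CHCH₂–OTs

The skeletons are identical, so relative rate is governed entirely by leaving-group ability.
A good leaving group is a weak base: the lower the pKₐ of its conjugate acid, the more readily it departs.
CH₂=CHCH₂–OTf loses OTf⁻: pKₐ(CF₃SO₃H (triflic acid)) ≈ -14
CH₂=CHCH₂–OTs loses OTs⁻: pKₐ(p-CH₃C₆H₄SO₃H (TsOH)) ≈ -2.8
CH₂=CHCH₂–OPO(OH)₂ loses H₂PO₄⁻: pKₐ(H₃PO₄) ≈ 2.1
CH₂=CHCH₂–OC₆H₄NO₂ loses p-O₂N–C₆H₄–O⁻: pKₐ(p-nitrophenol) ≈ 7.2

CH₂=CHCH₂–OC₆H₄NO₂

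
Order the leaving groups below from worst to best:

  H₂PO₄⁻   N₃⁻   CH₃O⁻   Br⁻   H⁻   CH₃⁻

CH₃⁻ < H⁻ < CH₃O⁻ < N₃⁻ < H₂PO₄⁻ < Br⁻

A good leaving group is a weak base: the lower the pKₐ of its conjugate acid, the more readily it departs.
Br⁻: pKₐ(HBr) ≈ -9
H₂PO₄⁻: pKₐ(H₃PO₄) ≈ 2.1
N₃⁻: pKₐ(HN₃) ≈ 4.7
CH₃O⁻: pKₐ(CH₃OH) ≈ 15.5
H⁻: pKₐ(H₂) ≈ 36
CH₃⁻: pKₐ(CH₄) ≈ 48
Listed from poorest to best leaving group as asked.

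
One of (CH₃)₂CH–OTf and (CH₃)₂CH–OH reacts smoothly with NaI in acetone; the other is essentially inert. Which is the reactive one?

(CH₃)₂CH–OTf

From (CH₃)₂CH–OH the departing group would be OH⁻ (pKₐ(H₂O) ≈ 15.7). Strong base; essentially never leaves without prior activation.
From (CH₃)₂CH–OTf the leaving group is OTf⁻ (pKₐ(CF₃SO₃H (triflic acid)) ≈ -14). Charge spread over three oxygens and a CF₃ group; the premier leaving group in synthesis.
(In practice (CH₃)₂CH–OTf is made from (CH₃)₂CH–OH by treatment with Tf₂O / 2,6-lutidine, converting the hydroxyl into a triflate.)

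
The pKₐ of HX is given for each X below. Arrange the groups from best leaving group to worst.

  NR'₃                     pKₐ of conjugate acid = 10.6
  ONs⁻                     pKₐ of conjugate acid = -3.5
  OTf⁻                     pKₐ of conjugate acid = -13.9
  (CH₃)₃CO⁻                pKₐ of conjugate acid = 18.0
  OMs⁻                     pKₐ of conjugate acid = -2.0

OTf⁻ > ONs⁻ > OMs⁻ > NR'₃ > (CH₃)₃CO⁻

Lower conjugate-acid pKₐ ⇒ weaker base ⇒ better leaving group.
Sorting by the given values: OTf⁻ (-13.9), ONs⁻ (-3.5), OMs⁻ (-2.0), NR'₃ (10.6), (CH₃)₃CO⁻ (18.0).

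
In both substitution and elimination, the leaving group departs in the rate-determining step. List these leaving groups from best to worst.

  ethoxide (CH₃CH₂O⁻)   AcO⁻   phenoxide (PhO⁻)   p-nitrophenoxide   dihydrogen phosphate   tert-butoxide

dihydrogen phosphate > AcO⁻ > p-nitrophenoxide > phenoxide (PhO⁻) > ethoxide (CH₃CH₂O⁻) > tert-butoxide

A good leaving group is a weak base: the lower the pKₐ of its conjugate acid, the more readily it departs.
dihydrogen phosphate: pKₐ(H₃PO₄) ≈ 2.1
AcO⁻: pKₐ(CH₃COOH) ≈ 4.8 — resonance-stabilised but still a weak base
p-nitrophenoxide: pKₐ(p-nitrophenol) ≈ 7.2 — nitro group delocalises the charge; the classic chromogenic LG
phenoxide (PhO⁻): pKₐ(C₆H₅OH (phenol)) ≈ 10
ethoxide (CH₃CH₂O⁻): pKₐ(CH₃CH₂OH) ≈ 16
tert-butoxide: pKₐ(t-BuOH) ≈ 18 — bulky, strongly basic alkoxide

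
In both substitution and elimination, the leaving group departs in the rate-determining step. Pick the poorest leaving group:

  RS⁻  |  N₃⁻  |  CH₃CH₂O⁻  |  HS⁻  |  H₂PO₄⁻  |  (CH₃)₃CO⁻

Leaving-group ability tracks the stability of the departed species; conjugate-acid pKₐ is the usual yardstick (lower pKₐ → better LG).
H₂PO₄⁻: pKₐ(H₃PO₄) ≈ 2.1
N₃⁻: pKₐ(HN₃) ≈ 4.7
HS⁻: pKₐ(H₂S) ≈ 7
RS⁻: pKₐ(RSH (a thiol)) ≈ 10.5
CH₃CH₂O⁻: pKₐ(CH₃CH₂OH) ≈ 16
(CH₃)₃CO⁻: pKₐ(t-BuOH) ≈ 18

(CH₃)₃CO⁻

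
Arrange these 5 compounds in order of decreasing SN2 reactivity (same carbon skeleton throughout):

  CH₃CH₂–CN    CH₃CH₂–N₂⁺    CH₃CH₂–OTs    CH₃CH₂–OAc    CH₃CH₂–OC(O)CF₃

Identical carbon frameworks mean the comparison reduces to leaving-group quality.
Rank by basicity of the departing species: weakest base leaves most easily.
CH₃CH₂–N₂⁺ loses N₂: no meaningful conjugate acid; N₂ departs as an exceptionally stable neutral molecule
CH₃CH₂–OTs loses OTs⁻: pKₐ(p-CH₃C₆H₄SO₃H (TsOH)) ≈ -2.8
CH₃CH₂–OC(O)CF₃ loses CF₃COO⁻: pKₐ(CF₃COOH) ≈ 0.2
CH₃CH₂–OAc loses AcO⁻: pKₐ(CH₃COOH) ≈ 4.8
CH₃CH₂–CN loses CN⁻: pKₐ(HCN) ≈ 9.2

CH₃CH₂–N₂⁺ > CH₃CH₂–OTs > CH₃CH₂–OC(O)CF₃ > CH₃CH₂–OAc > CH₃CH₂–CN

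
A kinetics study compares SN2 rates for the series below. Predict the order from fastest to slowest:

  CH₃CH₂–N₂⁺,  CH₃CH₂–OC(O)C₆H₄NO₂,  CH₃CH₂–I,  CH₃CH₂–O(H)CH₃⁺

Same R in every case — rank the leaving groups.
The more stable X⁻ (or X) is on its own — i.e. the weaker a base it is — the better a leaving group it makes.
CH₃CH₂–N₂⁺ loses N₂: no meaningful conjugate acid; N₂ departs as an exceptionally stable neutral molecule
CH₃CH₂–I loses I⁻: pKₐ(HI) ≈ -10
CH₃CH₂–O(H)CH₃⁺ loses R'OH: pKₐ(R'OH₂⁺) ≈ -2.4
CH₃CH₂–OC(O)C₆H₄NO₂ loses p-O₂N–C₆H₄–COO⁻: pKₐ(p-nitrobenzoic acid) ≈ 3.4

CH₃CH₂–N₂⁺ > CH₃CH₂–I > CH₃CH₂–O(H)CH₃⁺ > CH₃CH₂–OC(O)C₆H₄NO₂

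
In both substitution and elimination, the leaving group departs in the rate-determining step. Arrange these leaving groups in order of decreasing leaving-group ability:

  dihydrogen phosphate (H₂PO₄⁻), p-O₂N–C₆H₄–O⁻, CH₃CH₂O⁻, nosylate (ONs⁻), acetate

Rank by basicity of the departing species: weakest base leaves most easily.
nosylate (ONs⁻): pKₐ(p-O₂NC₆H₄SO₃H) ≈ -3.5
dihydrogen phosphate (H₂PO₄⁻): pKₐ(H₃PO₄) ≈ 2.1
acetate: pKₐ(CH₃COOH) ≈ 4.8
p-O₂N–C₆H₄–O⁻: pKₐ(p-nitrophenol) ≈ 7.2
CH₃CH₂O⁻: pKₐ(CH₃CH₂OH) ≈ 16

nosylate (ONs⁻) > dihydrogen phosphate (H₂PO₄⁻) > acetate > p-O₂N–C₆H₄–O⁻ > CH₃CH₂O⁻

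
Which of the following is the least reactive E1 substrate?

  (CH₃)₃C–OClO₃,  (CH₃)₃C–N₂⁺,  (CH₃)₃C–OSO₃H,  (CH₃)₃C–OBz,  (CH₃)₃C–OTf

(CH₃)₃C–OBz

Same R in every case — rank the leaving groups.
Rank by basicity of the departing species: weakest base leaves most easily.
(CH₃)₃C–N₂⁺ loses N₂: no meaningful conjugate acid; N₂ departs as an exceptionally stable neutral molecule
(CH₃)₃C–OTf loses OTf⁻: pKₐ(CF₃SO₃H (triflic acid)) ≈ -14
(CH₃)₃C–OClO₃ loses ClO₄⁻: pKₐ(HClO₄) ≈ -10
(CH₃)₃C–OSO₃H loses HSO₄⁻: pKₐ(H₂SO₄) ≈ -3
(CH₃)₃C–OBz loses PhCOO⁻: pKₐ(C₆H₅COOH) ≈ 4.2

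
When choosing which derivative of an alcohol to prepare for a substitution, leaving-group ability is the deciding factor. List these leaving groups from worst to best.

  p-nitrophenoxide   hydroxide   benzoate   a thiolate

The more stable X⁻ (or X) is on its own — i.e. the weaker a base it is — the better a leaving group it makes.
benzoate: pKₐ(C₆H₅COOH) ≈ 4.2
p-nitrophenoxide: pKₐ(p-nitrophenol) ≈ 7.2
a thiolate: pKₐ(RSH (a thiol)) ≈ 10.5
hydroxide: pKₐ(H₂O) ≈ 15.7
Listed from poorest to best leaving group as asked.

hydroxide < a thiolate < p-nitrophenoxide < benzoate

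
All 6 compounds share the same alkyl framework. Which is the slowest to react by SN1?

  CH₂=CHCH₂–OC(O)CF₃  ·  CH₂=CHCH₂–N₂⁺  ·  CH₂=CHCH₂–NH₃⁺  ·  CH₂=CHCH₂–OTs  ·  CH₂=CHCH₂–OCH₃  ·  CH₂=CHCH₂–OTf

Same R in every case — rank the leaving groups.
The more stable X⁻ (or X) is on its own — i.e. the weaker a base it is — the better a leaving group it makes.
CH₂=CHCH₂–N₂⁺ loses N₂: no meaningful conjugate acid; N₂ departs as an exceptionally stable neutral molecule
CH₂=CHCH₂–OTf loses OTf⁻: pKₐ(CF₃SO₃H (triflic acid)) ≈ -14
CH₂=CHCH₂–OTs loses OTs⁻: pKₐ(p-CH₃C₆H₄SO₃H (TsOH)) ≈ -2.8
CH₂=CHCH₂–OC(O)CF₃ loses CF₃COO⁻: pKₐ(CF₃COOH) ≈ 0.2
CH₂=CHCH₂–NH₃⁺ loses NH₃: pKₐ(NH₄⁺) ≈ 9.2
CH₂=CHCH₂–OCH₃ loses CH₃O⁻: pKₐ(CH₃OH) ≈ 15.5

CH₂=CHCH₂–OCH₃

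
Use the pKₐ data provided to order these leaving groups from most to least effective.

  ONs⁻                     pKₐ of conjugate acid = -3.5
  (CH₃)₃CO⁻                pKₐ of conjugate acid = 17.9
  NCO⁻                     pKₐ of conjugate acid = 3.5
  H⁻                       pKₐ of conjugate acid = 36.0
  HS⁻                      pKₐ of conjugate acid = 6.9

Lower conjugate-acid pKₐ ⇒ weaker base ⇒ better leaving group.
Sorting by the given values: ONs⁻ (-3.5), NCO⁻ (3.5), HS⁻ (6.9), (CH₃)₃CO⁻ (17.9), H⁻ (36.0).

ONs⁻ > NCO⁻ > HS⁻ > (CH₃)₃CO⁻ > H⁻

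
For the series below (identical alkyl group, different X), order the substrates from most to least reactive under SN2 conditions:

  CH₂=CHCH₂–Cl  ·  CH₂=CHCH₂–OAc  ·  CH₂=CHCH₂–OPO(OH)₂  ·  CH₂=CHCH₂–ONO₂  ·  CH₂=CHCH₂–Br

CH₂=CHCH₂–Br > CH₂=CHCH₂–Cl > CH₂=CHCH₂–ONO₂ > CH₂=CHCH₂–OPO(OH)₂ > CH₂=CHCH₂–OAc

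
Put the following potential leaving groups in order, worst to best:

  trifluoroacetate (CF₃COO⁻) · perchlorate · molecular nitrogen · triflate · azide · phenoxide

phenoxide < azide < trifluoroacetate (CF₃COO⁻) < perchlorate < triflate < molecular nitrogen

A good leaving group is a weak base: the lower the pKₐ of its conjugate acid, the more readily it departs.
molecular nitrogen: no meaningful conjugate acid; N₂ departs as an exceptionally stable neutral molecule
triflate: pKₐ(CF₃SO₃H (triflic acid)) ≈ -14
perchlorate: pKₐ(HClO₄) ≈ -10 — extremely weak base; rarely used for safety reasons
trifluoroacetate (CF₃COO⁻): pKₐ(CF₃COOH) ≈ 0.2 — strongly electron-withdrawing CF₃ stabilises the carboxylate
azide: pKₐ(HN₃) ≈ 4.7 — linear, resonance-stabilised
phenoxide: pKₐ(C₆H₅OH (phenol)) ≈ 10 — resonance into the ring helps, but still a poor LG
Listed from poorest to best leaving group as asked.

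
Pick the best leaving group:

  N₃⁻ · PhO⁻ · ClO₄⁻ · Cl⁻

ClO₄⁻

A good leaving group is a weak base: the lower the pKₐ of its conjugate acid, the more readily it departs.
ClO₄⁻: pKₐ(HClO₄) ≈ -10
Cl⁻: pKₐ(HCl) ≈ -7
N₃⁻: pKₐ(HN₃) ≈ 4.7
PhO⁻: pKₐ(C₆H₅OH (phenol)) ≈ 10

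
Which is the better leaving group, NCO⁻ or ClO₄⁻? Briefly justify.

ClO₄⁻ is the better leaving group.
pKₐ(HClO₄) ≈ -10 versus pKₐ(HOCN) ≈ 3.5: ClO₄⁻ is the much weaker base.
Extremely weak base; rarely used for safety reasons.

ClO₄⁻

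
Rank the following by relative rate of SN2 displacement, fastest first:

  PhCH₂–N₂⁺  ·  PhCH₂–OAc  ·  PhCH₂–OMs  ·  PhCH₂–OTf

Identical carbon frameworks mean the comparison reduces to leaving-group quality.
Rank by basicity of the departing species: weakest base leaves most easily.
PhCH₂–N₂⁺ loses N₂: no meaningful conjugate acid; N₂ departs as an exceptionally stable neutral molecule
PhCH₂–OTf loses OTf⁻: pKₐ(CF₃SO₃H (triflic acid)) ≈ -14
PhCH₂–OMs loses OMs⁻: pKₐ(CH₃SO₃H (MsOH)) ≈ -1.9
PhCH₂–OAc loses AcO⁻: pKₐ(CH₃COOH) ≈ 4.8

PhCH₂–N₂⁺ > PhCH₂–OTf > PhCH₂–OMs > PhCH₂–OAc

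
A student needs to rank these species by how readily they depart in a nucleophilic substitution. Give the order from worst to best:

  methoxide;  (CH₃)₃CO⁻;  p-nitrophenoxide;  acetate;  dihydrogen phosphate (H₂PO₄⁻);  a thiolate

dihydrogen phosphate (H₂PO₄⁻): pKₐ(H₃PO₄) ≈ 2.1
acetate: pKₐ(CH₃COOH) ≈ 4.8
p-nitrophenoxide: pKₐ(p-nitrophenol) ≈ 7.2 — nitro group delocalises the charge; the classic chromogenic LG
a thiolate: pKₐ(RSH (a thiol)) ≈ 10.5 — moderately basic; rarely leaves without activation
methoxide: pKₐ(CH₃OH) ≈ 15.5 — strong base; alkoxides do not leave unassisted
(CH₃)₃CO⁻: pKₐ(t-BuOH) ≈ 18 — bulky, strongly basic alkoxide
Reversing gives the worst-to-best order requested.

(CH₃)₃CO⁻ < methoxide < a thiolate < p-nitrophenoxide < acetate < dihydrogen phosphate (H₂PO₄⁻)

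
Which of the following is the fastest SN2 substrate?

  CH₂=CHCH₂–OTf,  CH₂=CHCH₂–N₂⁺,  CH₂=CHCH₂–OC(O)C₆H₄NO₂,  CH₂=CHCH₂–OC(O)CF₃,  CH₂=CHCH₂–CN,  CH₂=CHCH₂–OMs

The skeletons are identical, so relative rate is governed entirely by leaving-group ability.
A good leaving group is a weak base: the lower the pKₐ of its conjugate acid, the more readily it departs.
CH₂=CHCH₂–N₂⁺ loses N₂: no meaningful conjugate acid; N₂ departs as an exceptionally stable neutral molecule
CH₂=CHCH₂–OTf loses OTf⁻: pKₐ(CF₃SO₃H (triflic acid)) ≈ -14
CH₂=CHCH₂–OMs loses OMs⁻: pKₐ(CH₃SO₃H (MsOH)) ≈ -1.9
CH₂=CHCH₂–OC(O)CF₃ loses CF₃COO⁻: pKₐ(CF₃COOH) ≈ 0.2
CH₂=CHCH₂–OC(O)C₆H₄NO₂ loses p-O₂N–C₆H₄–COO⁻: pKₐ(p-nitrobenzoic acid) ≈ 3.4
CH₂=CHCH₂–CN loses CN⁻: pKₐ(HCN) ≈ 9.2

CH₂=CHCH₂–N₂⁺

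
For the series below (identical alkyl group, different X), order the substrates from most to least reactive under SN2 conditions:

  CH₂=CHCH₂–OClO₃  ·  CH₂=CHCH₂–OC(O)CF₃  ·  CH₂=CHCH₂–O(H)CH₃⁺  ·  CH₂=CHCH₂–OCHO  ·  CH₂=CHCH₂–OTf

The skeletons are identical, so relative rate is governed entirely by leaving-group ability.
Rank by basicity of the departing species: weakest base leaves most easily.
CH₂=CHCH₂–OTf loses OTf⁻: pKₐ(CF₃SO₃H (triflic acid)) ≈ -14
CH₂=CHCH₂–OClO₃ loses ClO₄⁻: pKₐ(HClO₄) ≈ -10
CH₂=CHCH₂–O(H)CH₃⁺ loses R'OH: pKₐ(R'OH₂⁺) ≈ -2.4
CH₂=CHCH₂–OC(O)CF₃ loses CF₃COO⁻: pKₐ(CF₃COOH) ≈ 0.2
CH₂=CHCH₂–OCHO loses HCOO⁻: pKₐ(HCOOH) ≈ 3.8

CH₂=CHCH₂–OTf > CH₂=CHCH₂–OClO₃ > CH₂=CHCH₂–O(H)CH₃⁺ > CH₂=CHCH₂–OC(O)CF₃ > CH₂=CHCH₂–OCHO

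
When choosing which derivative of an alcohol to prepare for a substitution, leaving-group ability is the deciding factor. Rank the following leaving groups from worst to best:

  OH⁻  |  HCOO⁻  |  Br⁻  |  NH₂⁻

Rank by basicity of the departing species: weakest base leaves most easily.
Br⁻: pKₐ(HBr) ≈ -9
HCOO⁻: pKₐ(HCOOH) ≈ 3.8
OH⁻: pKₐ(H₂O) ≈ 15.7
NH₂⁻: pKₐ(NH₃) ≈ 38
The question asks for worst first, so the sequence is read in increasing leaving-group ability.

NH₂⁻ < OH⁻ < HCOO⁻ < Br⁻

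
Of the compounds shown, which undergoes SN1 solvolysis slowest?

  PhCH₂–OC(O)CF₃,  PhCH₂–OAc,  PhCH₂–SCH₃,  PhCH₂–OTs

PhCH₂–SCH₃

Same R in every case — rank the leaving groups.
Leaving-group ability tracks the stability of the departed species; conjugate-acid pKₐ is the usual yardstick (lower pKₐ → better LG).
PhCH₂–OTs loses OTs⁻: pKₐ(p-CH₃C₆H₄SO₃H (TsOH)) ≈ -2.8
PhCH₂–OC(O)CF₃ loses CF₃COO⁻: pKₐ(CF₃COOH) ≈ 0.2
PhCH₂–OAc loses AcO⁻: pKₐ(CH₃COOH) ≈ 4.8
PhCH₂–SCH₃ loses RS⁻: pKₐ(RSH (a thiol)) ≈ 10.5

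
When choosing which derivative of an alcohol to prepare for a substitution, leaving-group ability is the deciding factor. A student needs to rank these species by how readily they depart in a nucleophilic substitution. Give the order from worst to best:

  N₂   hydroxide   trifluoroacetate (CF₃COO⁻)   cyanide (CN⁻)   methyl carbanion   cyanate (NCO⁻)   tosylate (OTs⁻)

methyl carbanion < hydroxide < cyanide (CN⁻) < cyanate (NCO⁻) < trifluoroacetate (CF₃COO⁻) < tosylate (OTs⁻) < N₂

N₂: no meaningful conjugate acid; N₂ departs as an exceptionally stable neutral molecule
tosylate (OTs⁻): pKₐ(p-CH₃C₆H₄SO₃H (TsOH)) ≈ -2.8
trifluoroacetate (CF₃COO⁻): pKₐ(CF₃COOH) ≈ 0.2 — strongly electron-withdrawing CF₃ stabilises the carboxylate
cyanate (NCO⁻): pKₐ(HOCN) ≈ 3.5 — resonance between N and O
cyanide (CN⁻): pKₐ(HCN) ≈ 9.2 — sp carbon stabilises the charge somewhat, but still a poor LG
hydroxide: pKₐ(H₂O) ≈ 15.7 — strong base; essentially never leaves without prior activation
methyl carbanion: pKₐ(CH₄) ≈ 48 — unstabilised carbanion; the worst conceivable leaving group
Listed from poorest to best leaving group as asked.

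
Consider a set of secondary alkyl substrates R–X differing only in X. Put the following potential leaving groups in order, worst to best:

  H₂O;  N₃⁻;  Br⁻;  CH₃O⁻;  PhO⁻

A good leaving group is a weak base: the lower the pKₐ of its conjugate acid, the more readily it departs.
Br⁻: pKₐ(HBr) ≈ -9
H₂O: pKₐ(H₃O⁺) ≈ -1.7 — neutral; leaves from a protonated alcohol (R–OH₂⁺)
N₃⁻: pKₐ(HN₃) ≈ 4.7 — linear, resonance-stabilised
PhO⁻: pKₐ(C₆H₅OH (phenol)) ≈ 10 — resonance into the ring helps, but still a poor LG
CH₃O⁻: pKₐ(CH₃OH) ≈ 15.5 — strong base; alkoxides do not leave unassisted
The question asks for worst first, so the sequence is read in increasing leaving-group ability.

CH₃O⁻ < PhO⁻ < N₃⁻ < H₂O < Br⁻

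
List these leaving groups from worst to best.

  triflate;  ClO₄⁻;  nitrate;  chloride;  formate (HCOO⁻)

The more stable X⁻ (or X) is on its own — i.e. the weaker a base it is — the better a leaving group it makes.
triflate: pKₐ(CF₃SO₃H (triflic acid)) ≈ -14
ClO₄⁻: pKₐ(HClO₄) ≈ -10
chloride: pKₐ(HCl) ≈ -7 — moderately weak base
nitrate: pKₐ(HNO₃) ≈ -1.3
formate (HCOO⁻): pKₐ(HCOOH) ≈ 3.8
Reversing gives the worst-to-best order requested.

formate (HCOO⁻) < nitrate < chloride < ClO₄⁻ < triflate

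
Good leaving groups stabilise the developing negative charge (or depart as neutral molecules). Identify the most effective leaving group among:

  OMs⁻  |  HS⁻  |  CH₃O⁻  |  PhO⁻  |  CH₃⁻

OMs⁻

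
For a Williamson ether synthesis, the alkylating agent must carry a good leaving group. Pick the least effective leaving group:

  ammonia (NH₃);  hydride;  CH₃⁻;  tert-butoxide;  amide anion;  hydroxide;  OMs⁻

OMs⁻: pKₐ(CH₃SO₃H (MsOH)) ≈ -1.9
ammonia (NH₃): pKₐ(NH₄⁺) ≈ 9.2
hydroxide: pKₐ(H₂O) ≈ 15.7
tert-butoxide: pKₐ(t-BuOH) ≈ 18
hydride: pKₐ(H₂) ≈ 36
amide anion: pKₐ(NH₃) ≈ 38
CH₃⁻: pKₐ(CH₄) ≈ 48

CH₃⁻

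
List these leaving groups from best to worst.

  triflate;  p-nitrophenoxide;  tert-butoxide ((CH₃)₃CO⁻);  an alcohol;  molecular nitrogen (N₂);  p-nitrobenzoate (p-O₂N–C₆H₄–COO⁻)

molecular nitrogen (N₂): no meaningful conjugate acid; N₂ departs as an exceptionally stable neutral molecule
triflate: pKₐ(CF₃SO₃H (triflic acid)) ≈ -14
an alcohol: pKₐ(R'OH₂⁺) ≈ -2.4
p-nitrobenzoate (p-O₂N–C₆H₄–COO⁻): pKₐ(p-nitrobenzoic acid) ≈ 3.4 — electron-withdrawing nitro group stabilises the carboxylate
p-nitrophenoxide: pKₐ(p-nitrophenol) ≈ 7.2 — nitro group delocalises the charge; the classic chromogenic LG
tert-butoxide ((CH₃)₃CO⁻): pKₐ(t-BuOH) ≈ 18 — bulky, strongly basic alkoxide

molecular nitrogen (N₂) > triflate > an alcohol > p-nitrobenzoate (p-O₂N–C₆H₄–COO⁻) > p-nitrophenoxide > tert-butoxide ((CH₃)₃CO⁻)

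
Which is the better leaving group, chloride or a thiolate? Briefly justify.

chloride is the better leaving group.
pKₐ(HCl) ≈ -7 versus pKₐ(RSH (a thiol)) ≈ 10.5: chloride is the much weaker base.
Moderately weak base.

chloride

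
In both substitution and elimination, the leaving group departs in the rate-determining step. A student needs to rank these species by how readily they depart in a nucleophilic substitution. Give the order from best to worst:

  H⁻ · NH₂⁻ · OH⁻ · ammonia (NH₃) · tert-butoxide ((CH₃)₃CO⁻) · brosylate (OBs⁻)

Rank by basicity of the departing species: weakest base leaves most easily.
brosylate (OBs⁻): pKₐ(p-BrC₆H₄SO₃H) ≈ -2.8 — arenesulfonate with a p-bromo substituent
ammonia (NH₃): pKₐ(NH₄⁺) ≈ 9.2
OH⁻: pKₐ(H₂O) ≈ 15.7 — strong base; essentially never leaves without prior activation
tert-butoxide ((CH₃)₃CO⁻): pKₐ(t-BuOH) ≈ 18
H⁻: pKₐ(H₂) ≈ 36 — extremely strong base; leaves only in special hydride-transfer contexts
NH₂⁻: pKₐ(NH₃) ≈ 38 — extremely strong base; never a leaving group

brosylate (OBs⁻) > ammonia (NH₃) > OH⁻ > tert-butoxide ((CH₃)₃CO⁻) > H⁻ > NH₂⁻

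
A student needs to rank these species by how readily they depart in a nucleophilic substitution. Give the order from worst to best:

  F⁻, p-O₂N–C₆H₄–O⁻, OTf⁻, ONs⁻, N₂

p-O₂N–C₆H₄–O⁻ < F⁻ < ONs⁻ < OTf⁻ < N₂

The more stable X⁻ (or X) is on its own — i.e. the weaker a base it is — the better a leaving group it makes.
N₂: no meaningful conjugate acid; N₂ departs as an exceptionally stable neutral molecule
OTf⁻: pKₐ(CF₃SO₃H (triflic acid)) ≈ -14 — charge spread over three oxygens and a CF₃ group; the premier leaving group in synthesis
ONs⁻: pKₐ(p-O₂NC₆H₄SO₃H) ≈ -3.5
F⁻: pKₐ(HF) ≈ 3.2
p-O₂N–C₆H₄–O⁻: pKₐ(p-nitrophenol) ≈ 7.2
The question asks for worst first, so the sequence is read in increasing leaving-group ability.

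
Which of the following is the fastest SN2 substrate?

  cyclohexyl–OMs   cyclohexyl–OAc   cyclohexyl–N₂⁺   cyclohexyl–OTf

Same R in every case — rank the leaving groups.
The more stable X⁻ (or X) is on its own — i.e. the weaker a base it is — the better a leaving group it makes.
cyclohexyl–N₂⁺ loses N₂: no meaningful conjugate acid; N₂ departs as an exceptionally stable neutral molecule
cyclohexyl–OTf loses OTf⁻: pKₐ(CF₃SO₃H (triflic acid)) ≈ -14
cyclohexyl–OMs loses OMs⁻: pKₐ(CH₃SO₃H (MsOH)) ≈ -1.9
cyclohexyl–OAc loses AcO⁻: pKₐ(CH₃COOH) ≈ 4.8

cyclohexyl–N₂⁺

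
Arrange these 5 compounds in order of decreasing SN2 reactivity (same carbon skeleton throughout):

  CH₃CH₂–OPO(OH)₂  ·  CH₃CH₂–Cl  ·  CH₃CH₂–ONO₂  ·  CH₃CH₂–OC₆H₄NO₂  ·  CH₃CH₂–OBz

CH₃CH₂–Cl > CH₃CH₂–ONO₂ > CH₃CH₂–OPO(OH)₂ > CH₃CH₂–OBz > CH₃CH₂–OC₆H₄NO₂

Same R in every case — rank the leaving groups.
The more stable X⁻ (or X) is on its own — i.e. the weaker a base it is — the better a leaving group it makes.
CH₃CH₂–Cl loses Cl⁻: pKₐ(HCl) ≈ -7
CH₃CH₂–ONO₂ loses NO₃⁻: pKₐ(HNO₃) ≈ -1.3
CH₃CH₂–OPO(OH)₂ loses H₂PO₄⁻: pKₐ(H₃PO₄) ≈ 2.1
CH₃CH₂–OBz loses PhCOO⁻: pKₐ(C₆H₅COOH) ≈ 4.2
CH₃CH₂–OC₆H₄NO₂ loses p-O₂N–C₆H₄–O⁻: pKₐ(p-nitrophenol) ≈ 7.2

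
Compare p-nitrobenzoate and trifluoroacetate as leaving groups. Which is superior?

trifluoroacetate is the better leaving group.
pKₐ(CF₃COOH) ≈ 0.2 versus pKₐ(p-nitrobenzoic acid) ≈ 3.4: trifluoroacetate is the much weaker base.
Strongly electron-withdrawing CF₃ stabilises the carboxylate.

trifluoroacetate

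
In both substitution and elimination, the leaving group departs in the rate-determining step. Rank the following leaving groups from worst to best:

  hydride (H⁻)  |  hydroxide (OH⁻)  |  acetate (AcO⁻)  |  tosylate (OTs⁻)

tosylate (OTs⁻): pKₐ(p-CH₃C₆H₄SO₃H (TsOH)) ≈ -2.8 — resonance-delocalised arenesulfonate
acetate (AcO⁻): pKₐ(CH₃COOH) ≈ 4.8 — resonance-stabilised but still a weak base
hydroxide (OH⁻): pKₐ(H₂O) ≈ 15.7
hydride (H⁻): pKₐ(H₂) ≈ 36 — extremely strong base; leaves only in special hydride-transfer contexts
The question asks for worst first, so the sequence is read in increasing leaving-group ability.

hydride (H⁻) < hydroxide (OH⁻) < acetate (AcO⁻) < tosylate (OTs⁻)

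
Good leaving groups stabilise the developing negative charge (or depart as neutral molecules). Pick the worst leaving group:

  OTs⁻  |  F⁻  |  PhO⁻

PhO⁻

Rank by basicity of the departing species: weakest base leaves most easily.
OTs⁻: pKₐ(p-CH₃C₆H₄SO₃H (TsOH)) ≈ -2.8
F⁻: pKₐ(HF) ≈ 3.2
PhO⁻: pKₐ(C₆H₅OH (phenol)) ≈ 10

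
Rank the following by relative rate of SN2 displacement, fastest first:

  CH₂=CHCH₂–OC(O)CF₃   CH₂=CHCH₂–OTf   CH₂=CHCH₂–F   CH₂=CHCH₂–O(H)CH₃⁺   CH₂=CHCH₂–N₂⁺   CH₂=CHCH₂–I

CH₂=CHCH₂–N₂⁺ > CH₂=CHCH₂–OTf > CH₂=CHCH₂–I > CH₂=CHCH₂–O(H)CH₃⁺ > CH₂=CHCH₂–OC(O)CF₃ > CH₂=CHCH₂–F

With the same alkyl group throughout, only the leaving group differentiates the rates.
The more stable X⁻ (or X) is on its own — i.e. the weaker a base it is — the better a leaving group it makes.
CH₂=CHCH₂–N₂⁺ loses N₂: no meaningful conjugate acid; N₂ departs as an exceptionally stable neutral molecule
CH₂=CHCH₂–OTf loses OTf⁻: pKₐ(CF₃SO₃H (triflic acid)) ≈ -14
CH₂=CHCH₂–I loses I⁻: pKₐ(HI) ≈ -10
CH₂=CHCH₂–O(H)CH₃⁺ loses R'OH: pKₐ(R'OH₂⁺) ≈ -2.4
CH₂=CHCH₂–OC(O)CF₃ loses CF₃COO⁻: pKₐ(CF₃COOH) ≈ 0.2
CH₂=CHCH₂–F loses F⁻: pKₐ(HF) ≈ 3.2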